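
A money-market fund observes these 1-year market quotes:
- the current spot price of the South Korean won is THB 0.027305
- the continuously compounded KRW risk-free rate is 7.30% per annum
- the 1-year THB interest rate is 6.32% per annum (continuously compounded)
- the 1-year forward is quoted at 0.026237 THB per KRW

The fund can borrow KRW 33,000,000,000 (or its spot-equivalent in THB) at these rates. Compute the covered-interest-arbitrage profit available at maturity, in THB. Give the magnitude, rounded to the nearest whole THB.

THB 28,460,271

T = 1 year.
Keep in KRW, deliver into the forward: 33,000,000,000·1.07573053691·0.026237 = THB 931,390,089.20.
Swap to THB now, deposit: 33,000,000,000·0.027305·1.0652398659 = THB 959,850,359.77.
The quoted forward undervalues KRW, so borrow KRW, convert to THB at spot, deposit the THB at 6.32%, and buy KRW forward at 0.026237 to cover the loan.
Arbitrage profit = |931,390,089.20 − 959,850,359.77| = THB 28,460,271.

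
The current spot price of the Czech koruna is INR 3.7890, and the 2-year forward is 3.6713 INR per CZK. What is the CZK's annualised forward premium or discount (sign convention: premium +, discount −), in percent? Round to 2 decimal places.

T = 2 years.
(F − S)/S = (3.6713 − 3.789)/3.789 = -0.0310636.
Per annum: -0.0310636 / 2 = -0.015532 = -1.55%.

-1.55%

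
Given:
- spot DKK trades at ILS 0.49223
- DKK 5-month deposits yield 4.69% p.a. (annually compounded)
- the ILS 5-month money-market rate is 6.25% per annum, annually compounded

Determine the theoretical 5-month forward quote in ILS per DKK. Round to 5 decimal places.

T = 5/12 years.
Growth of 1 ILS over T: (1 + 0.0625)^(5/12) = 1.025582.
DKK growth factor: (1 + 0.0469)^(5/12) = 1.0192808.
Forward (ILS per DKK) = 0.49223 × 1.025582 / 1.0192808 = 0.4952730.

0.49527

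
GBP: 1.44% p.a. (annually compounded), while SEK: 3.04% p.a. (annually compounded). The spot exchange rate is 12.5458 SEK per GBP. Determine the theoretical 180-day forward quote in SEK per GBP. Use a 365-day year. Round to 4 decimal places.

T = 180/365 years.
SEK growth factor: (1 + 0.0304)^(180/365) = 1.01487801.
GBP growth factor: (1 + 0.0144)^(180/365) = 1.00707564.
CIP: F = S · (grow SEK)/(grow GBP) = 12.5458 × 1.01487801/1.00707564 = 12.642999 SEK per GBP.

12.6430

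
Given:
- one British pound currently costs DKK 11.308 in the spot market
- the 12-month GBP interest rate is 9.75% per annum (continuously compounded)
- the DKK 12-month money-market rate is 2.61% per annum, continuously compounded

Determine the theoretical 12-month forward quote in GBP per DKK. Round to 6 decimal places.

0.094978

T = 1 year.
DKK accumulates by e^(0.0261×1) = 1.0264436.
Growth of 1 GBP over T: e^(0.0975×1) = 1.1024114.
CIP: F = S · (grow DKK)/(grow GBP) = 11.308 × 1.0264436/1.1024114 = 10.52876 DKK per GBP.
Invert for GBP per DKK: 1 / 10.52876 = 0.094978.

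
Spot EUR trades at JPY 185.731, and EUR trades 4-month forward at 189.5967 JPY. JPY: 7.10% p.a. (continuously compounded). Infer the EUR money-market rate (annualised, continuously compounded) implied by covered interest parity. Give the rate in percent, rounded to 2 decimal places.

T = 4/12 years.
CIP gives F = S · g_JPY/g_EUR, so g_JPY/g_EUR = 189.5967/185.731 = 1.0208134.
JPY growth factor: e^(0.0710×4/12) = 1.0239489.
So the EUR growth factor = 1.0030716.
Take logs: ln 1.0030716 / (4/12) = 0.009201, so 0.92%.

0.92%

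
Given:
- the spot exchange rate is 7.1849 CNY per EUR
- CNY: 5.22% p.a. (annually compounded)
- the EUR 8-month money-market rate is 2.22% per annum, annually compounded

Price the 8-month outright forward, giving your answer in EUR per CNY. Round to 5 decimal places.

0.13652

T = 8/12 years.
CNY growth factor: (1 + 0.0522)^(8/12) = 1.0345041.
EUR accumulates by (1 + 0.0222)^(8/12) = 1.0147458.
CIP: F = S · (grow CNY)/(grow EUR) = 7.1849 × 1.0345041/1.0147458 = 7.324798 CNY per EUR.
Invert for EUR per CNY: 1 / 7.324798 = 0.13652.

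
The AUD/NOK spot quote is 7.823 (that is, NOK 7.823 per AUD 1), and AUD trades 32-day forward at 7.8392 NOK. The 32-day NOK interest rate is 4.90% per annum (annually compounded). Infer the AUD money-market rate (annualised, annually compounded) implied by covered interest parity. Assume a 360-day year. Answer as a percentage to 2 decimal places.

2.49%

T = 32/360 years.
CIP gives F = S · g_NOK/g_AUD, so g_NOK/g_AUD = 7.8392/7.823 = 1.0020708.
NOK growth factor: (1 + 0.0490)^(32/360) = 1.0042613.
That pins the AUD growth at 1.002186.
Annualise: 1.002186^(360/32) − 1 = 0.024870 = 2.49%.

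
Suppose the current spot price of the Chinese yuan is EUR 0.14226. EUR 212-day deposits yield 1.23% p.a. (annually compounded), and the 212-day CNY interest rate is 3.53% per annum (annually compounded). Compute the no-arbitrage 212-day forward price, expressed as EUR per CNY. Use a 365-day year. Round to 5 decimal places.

0.14042

T = 212/365 years.
EUR growth factor: (1 + 0.0123)^(212/365) = 1.0071258.
CNY accumulates by (1 + 0.0353)^(212/365) = 1.0203538.
Forward (EUR per CNY) = 0.14226 × 1.0071258 / 1.0203538 = 0.1404157.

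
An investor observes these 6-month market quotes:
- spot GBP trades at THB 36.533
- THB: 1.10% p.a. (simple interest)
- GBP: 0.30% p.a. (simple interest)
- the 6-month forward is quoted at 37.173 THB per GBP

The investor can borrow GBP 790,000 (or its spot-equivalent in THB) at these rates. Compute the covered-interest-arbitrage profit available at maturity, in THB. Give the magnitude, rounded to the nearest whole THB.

THB 390,914

T = 6/12 years.
Keep in GBP, deliver into the forward: 790,000·1.001500·37.173 = THB 29,410,720.01.
Swap to THB now, deposit: 790,000·36.533·1.005500 = THB 29,019,805.89.
The quoted forward overvalues GBP, so borrow THB, buy GBP at spot, deposit the GBP at 0.30%, and sell the proceeds forward at 37.173.
Profit = 29,410,720.01 − 29,019,805.89 = THB 390,914.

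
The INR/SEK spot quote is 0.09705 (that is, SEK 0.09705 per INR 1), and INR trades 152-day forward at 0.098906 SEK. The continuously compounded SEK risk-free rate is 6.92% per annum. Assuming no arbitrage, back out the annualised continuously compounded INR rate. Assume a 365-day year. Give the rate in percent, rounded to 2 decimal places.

2.37%

T = 152/365 years.
F/S = 0.098906/0.09705 = 1.0191242 = (growth of SEK) / (growth of INR).
SEK growth factor: e^(0.0692×152/365) = 1.0292368.
So the INR growth factor = 1.0099228.
Take logs: ln 1.0099228 / (152/365) = 0.023710, so 2.37%.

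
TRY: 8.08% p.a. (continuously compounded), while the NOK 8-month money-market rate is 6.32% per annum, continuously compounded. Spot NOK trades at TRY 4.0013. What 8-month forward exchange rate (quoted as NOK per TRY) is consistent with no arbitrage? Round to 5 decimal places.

0.24700

T = 8/12 years.
TRY growth factor: e^(0.0808×8/12) = 1.0553439.
Growth of 1 NOK over T: e^(0.0632×8/12) = 1.0430335.
So F = 4.0013 × 1.0553439 / 1.0430335 = 4.048525 (TRY/NOK).
Quoted the other way: 1/4.048525 = 0.24700 NOK per TRY.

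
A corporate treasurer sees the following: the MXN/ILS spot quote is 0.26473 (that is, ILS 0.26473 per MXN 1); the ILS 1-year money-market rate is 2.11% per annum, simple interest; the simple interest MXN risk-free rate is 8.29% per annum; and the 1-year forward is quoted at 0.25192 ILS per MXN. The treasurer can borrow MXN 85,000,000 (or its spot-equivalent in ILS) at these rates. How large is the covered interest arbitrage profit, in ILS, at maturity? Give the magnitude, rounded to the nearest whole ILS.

T = 1 year.
Route A — deposit MXN, sell forward: 85,000,000 × 1.082900 × 0.25192 = ILS 23,188,354.28.
Route B — convert at spot, deposit ILS: 85,000,000 × 0.26473 × 1.021100 = ILS 22,976,843.26.
The quoted forward overvalues MXN, so borrow ILS, buy MXN at spot, deposit the MXN at 8.29%, and sell the proceeds forward at 0.25192.
The gap between the two covered legs is ILS 211,511.

ILS 211,511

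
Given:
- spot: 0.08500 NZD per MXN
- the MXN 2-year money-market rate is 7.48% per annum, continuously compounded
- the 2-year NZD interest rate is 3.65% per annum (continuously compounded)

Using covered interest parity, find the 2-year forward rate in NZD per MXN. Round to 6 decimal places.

0.078732

T = 2 years.
NZD accumulates by e^(0.0365×2) = 1.0757305.
Growth of 1 MXN over T: e^(0.0748×2) = 1.1613696.
So F = 0.085 × 1.0757305 / 1.1613696 = 0.07873212 (NZD/MXN).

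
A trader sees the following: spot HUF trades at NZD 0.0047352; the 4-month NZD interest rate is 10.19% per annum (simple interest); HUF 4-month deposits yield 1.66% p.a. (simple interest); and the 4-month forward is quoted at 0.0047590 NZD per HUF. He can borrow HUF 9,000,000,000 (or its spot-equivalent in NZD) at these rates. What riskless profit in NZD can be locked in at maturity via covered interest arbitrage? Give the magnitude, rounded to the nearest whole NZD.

T = 4/12 years.
Keep in HUF, deliver into the forward: 9,000,000,000·1.0055333333·0.0047590 = NZD 43,067,998.20.
Swap to NZD now, deposit: 9,000,000,000·0.0047352·1.0339666667 = NZD 44,064,350.64.
The quoted forward undervalues HUF, so borrow HUF, convert to NZD at spot, deposit the NZD at 10.19%, and buy HUF forward at 0.0047590 to cover the loan.
Profit = 44,064,350.64 − 43,067,998.20 = NZD 996,352.

NZD 996,352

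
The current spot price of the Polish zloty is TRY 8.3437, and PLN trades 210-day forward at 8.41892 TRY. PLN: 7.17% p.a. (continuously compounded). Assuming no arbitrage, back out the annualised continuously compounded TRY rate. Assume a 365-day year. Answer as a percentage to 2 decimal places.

T = 210/365 years.
CIP gives F = S · g_TRY/g_PLN, so g_TRY/g_PLN = 8.41892/8.3437 = 1.0090152.
PLN growth factor: e^(0.0717×210/365) = 1.0421147.
That pins the TRY growth at 1.0515096.
r = ln(1.0515096)/(210/365) = 0.087299 → 8.73%.

8.73%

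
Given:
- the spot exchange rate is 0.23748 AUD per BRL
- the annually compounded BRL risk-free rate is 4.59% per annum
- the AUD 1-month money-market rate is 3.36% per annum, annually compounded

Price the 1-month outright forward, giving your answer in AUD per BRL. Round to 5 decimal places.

T = 1/12 years.
Growth of 1 AUD over T: (1 + 0.0336)^(1/12) = 1.0027578.
Growth of 1 BRL over T: (1 + 0.0459)^(1/12) = 1.0037468.
CIP: F = S · (grow AUD)/(grow BRL) = 0.23748 × 1.0027578/1.0037468 = 0.2372460 AUD per BRL.

0.23725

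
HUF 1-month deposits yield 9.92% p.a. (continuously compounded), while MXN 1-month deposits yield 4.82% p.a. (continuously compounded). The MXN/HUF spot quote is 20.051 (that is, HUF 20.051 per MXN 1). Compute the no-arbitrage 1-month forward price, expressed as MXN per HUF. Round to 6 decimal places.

T = 1/12 years.
Growth of 1 HUF over T: e^(0.0992×1/12) = 1.0083009.
Growth of 1 MXN over T: e^(0.0482×1/12) = 1.0040247.
CIP: F = S · (grow HUF)/(grow MXN) = 20.051 × 1.0083009/1.0040247 = 20.13640 HUF per MXN.
Invert for MXN per HUF: 1 / 20.13640 = 0.049661.

0.049661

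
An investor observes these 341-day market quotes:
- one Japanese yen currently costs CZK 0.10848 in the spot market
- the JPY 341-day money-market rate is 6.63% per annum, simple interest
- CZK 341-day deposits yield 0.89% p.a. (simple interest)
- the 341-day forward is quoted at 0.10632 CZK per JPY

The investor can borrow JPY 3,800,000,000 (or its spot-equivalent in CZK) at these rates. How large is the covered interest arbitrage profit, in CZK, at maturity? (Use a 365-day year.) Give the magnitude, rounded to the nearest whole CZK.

T = 341/365 years.
Route A — deposit JPY, sell forward: 3,800,000,000 × 1.06194054795 × 0.10632 = CZK 429,040,972.42.
Route B — convert at spot, deposit CZK: 3,800,000,000 × 0.10848 × 1.00831479452 = CZK 415,651,557.86.
The quoted forward overvalues JPY, so borrow CZK, buy JPY at spot, deposit the JPY at 6.63%, and sell the proceeds forward at 0.10632.
Arbitrage profit = |429,040,972.42 − 415,651,557.86| = CZK 13,389,415.

CZK 13,389,415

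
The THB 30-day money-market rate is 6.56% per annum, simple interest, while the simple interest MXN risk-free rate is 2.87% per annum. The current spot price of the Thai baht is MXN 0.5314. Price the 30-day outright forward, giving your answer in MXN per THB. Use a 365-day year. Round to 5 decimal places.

0.52980

T = 30/365 years.
MXN accumulates by 1 + 0.0287×30/365 = 1.0023589.
THB growth factor: 1 + 0.0656×30/365 = 1.0053918.
Forward (MXN per THB) = 0.5314 × 1.0023589 / 1.0053918 = 0.5297970.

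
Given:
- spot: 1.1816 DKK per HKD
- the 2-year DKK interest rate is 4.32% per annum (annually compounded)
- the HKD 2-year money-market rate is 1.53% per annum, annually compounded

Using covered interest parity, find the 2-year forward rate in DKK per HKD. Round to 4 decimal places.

1.2474

T = 2 years.
DKK accumulates by (1 + 0.0432)^2 = 1.0882662.
HKD growth factor: (1 + 0.0153)^2 = 1.0308341.
So F = 1.1816 × 1.0882662 / 1.0308341 = 1.247432 (DKK/HKD).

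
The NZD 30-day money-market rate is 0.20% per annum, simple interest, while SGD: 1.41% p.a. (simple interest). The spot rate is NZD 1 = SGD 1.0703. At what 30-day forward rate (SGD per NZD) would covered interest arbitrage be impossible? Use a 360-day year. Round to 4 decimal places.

T = 30/360 years.
SGD accumulates by 1 + 0.0141×30/360 = 1.001175.
Growth of 1 NZD over T: 1 + 0.0020×30/360 = 1.0001667.
Forward (SGD per NZD) = 1.0703 × 1.001175 / 1.0001667 = 1.071379.

1.0714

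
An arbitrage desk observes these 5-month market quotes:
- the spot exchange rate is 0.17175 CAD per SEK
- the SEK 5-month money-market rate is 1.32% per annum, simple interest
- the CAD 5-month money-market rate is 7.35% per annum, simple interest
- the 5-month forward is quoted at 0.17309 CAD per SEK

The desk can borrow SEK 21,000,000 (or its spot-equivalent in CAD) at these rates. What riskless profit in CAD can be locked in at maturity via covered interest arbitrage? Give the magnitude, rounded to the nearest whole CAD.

CAD 62,325

T = 5/12 years.
Invest the SEK and cover forward: 21,000,000 × 1.005500 × 0.17309 = CAD 3,654,881.90.
Convert at spot and invest in CAD: 21,000,000 × 0.17175 × 1.030625 = CAD 3,717,206.72.
The quoted forward undervalues SEK, so borrow SEK, convert to CAD at spot, deposit the CAD at 7.35%, and buy SEK forward at 0.17309 to cover the loan.
Arbitrage profit = |3,654,881.90 − 3,717,206.72| = CAD 62,325.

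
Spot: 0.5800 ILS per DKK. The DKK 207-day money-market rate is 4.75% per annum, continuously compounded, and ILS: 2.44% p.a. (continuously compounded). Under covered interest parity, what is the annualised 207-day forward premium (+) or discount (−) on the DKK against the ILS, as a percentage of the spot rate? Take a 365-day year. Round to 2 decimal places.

-2.29%

T = 207/365 years.
F = S · g_ILS/g_DKK = 0.58 × 1.013934/1.0273045 = 0.5724512.
Annualised premium = (F − S)/S × (1/T) = (0.5724512 − 0.58)/0.58 ÷ (207/365) = -2.29%.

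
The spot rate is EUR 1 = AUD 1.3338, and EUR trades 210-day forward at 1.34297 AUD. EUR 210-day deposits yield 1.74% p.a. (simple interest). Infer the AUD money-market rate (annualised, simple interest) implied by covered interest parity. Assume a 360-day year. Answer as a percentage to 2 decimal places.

2.93%

T = 210/360 years.
F/S = 1.34297/1.3338 = 1.0068751 = (growth of AUD) / (growth of EUR).
EUR growth factor: 1 + 0.0174×210/360 = 1.010150.
That pins the AUD growth at 1.0170949.
r = (1.0170949 − 1)/(210/360) = 0.029306 → 2.93%.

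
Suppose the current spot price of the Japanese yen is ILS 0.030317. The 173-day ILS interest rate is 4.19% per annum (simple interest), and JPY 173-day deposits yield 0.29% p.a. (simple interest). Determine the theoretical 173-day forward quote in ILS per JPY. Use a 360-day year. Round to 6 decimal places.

T = 173/360 years.
Growth of 1 ILS over T: 1 + 0.0419×173/360 = 1.0201353.
JPY accumulates by 1 + 0.0029×173/360 = 1.0013936.
Forward (ILS per JPY) = 0.030317 × 1.0201353 / 1.0013936 = 0.03088440.

0.030884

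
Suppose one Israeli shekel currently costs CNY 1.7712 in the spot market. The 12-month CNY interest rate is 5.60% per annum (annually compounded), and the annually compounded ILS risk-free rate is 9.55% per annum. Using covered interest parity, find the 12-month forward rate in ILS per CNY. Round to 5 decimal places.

T = 1 year.
Growth of 1 CNY over T: (1 + 0.0560)^1 = 1.056000.
Growth of 1 ILS over T: (1 + 0.0955)^1 = 1.095500.
Forward (CNY per ILS) = 1.7712 × 1.056000 / 1.095500 = 1.707337.
Invert for ILS per CNY: 1 / 1.707337 = 0.58571.

0.58571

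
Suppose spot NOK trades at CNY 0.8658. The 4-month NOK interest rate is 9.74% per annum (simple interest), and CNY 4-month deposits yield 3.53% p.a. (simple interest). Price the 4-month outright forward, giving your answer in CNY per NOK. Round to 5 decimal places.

0.84844

T = 4/12 years.
CNY growth factor: 1 + 0.0353×4/12 = 1.0117667.
NOK accumulates by 1 + 0.0974×4/12 = 1.0324667.
So F = 0.8658 × 1.0117667 / 1.0324667 = 0.8484415 (CNY/NOK).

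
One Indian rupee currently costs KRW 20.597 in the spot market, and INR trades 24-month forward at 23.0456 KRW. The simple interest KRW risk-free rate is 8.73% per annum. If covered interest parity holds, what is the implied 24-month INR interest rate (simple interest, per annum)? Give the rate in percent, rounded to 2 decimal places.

T = 2 years.
By CIP, F/S equals the KRW-to-INR growth ratio: 23.0456/20.597 = 1.1188814.
KRW growth factor: 1 + 0.0873×2 = 1.174600.
That pins the INR growth at 1.0497985.
r = (1.0497985 − 1)/2 = 0.024899 → 2.49%.

2.49%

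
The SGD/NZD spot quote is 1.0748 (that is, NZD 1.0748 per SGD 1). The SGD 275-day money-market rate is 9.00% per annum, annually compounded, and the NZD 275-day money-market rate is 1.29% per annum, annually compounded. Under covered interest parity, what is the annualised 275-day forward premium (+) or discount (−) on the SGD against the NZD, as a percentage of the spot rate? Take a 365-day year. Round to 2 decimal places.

T = 275/365 years.
CIP forward (NZD per SGD) = 1.0748 × 1.0097038/1.0670826 = 1.0170062.
Annualised premium = (F − S)/S × (1/T) = (1.0170062 − 1.0748)/1.0748 ÷ (275/365) = -7.14%.

-7.14%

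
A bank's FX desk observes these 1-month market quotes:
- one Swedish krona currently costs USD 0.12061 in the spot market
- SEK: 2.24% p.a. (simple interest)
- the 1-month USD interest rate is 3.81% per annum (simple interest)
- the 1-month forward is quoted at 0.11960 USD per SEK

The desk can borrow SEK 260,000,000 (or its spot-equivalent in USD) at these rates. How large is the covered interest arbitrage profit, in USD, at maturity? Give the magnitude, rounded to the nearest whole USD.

USD 304,118

T = 1/12 years.
Keep in SEK, deliver into the forward: 260,000,000·1.0018666667·0.11960 = USD 31,154,045.87.
Swap to USD now, deposit: 260,000,000·0.12061·1.003175 = USD 31,458,163.56.
The quoted forward undervalues SEK, so borrow SEK, convert to USD at spot, deposit the USD at 3.81%, and buy SEK forward at 0.11960 to cover the loan.
Arbitrage profit = |31,154,045.87 − 31,458,163.56| = USD 304,118.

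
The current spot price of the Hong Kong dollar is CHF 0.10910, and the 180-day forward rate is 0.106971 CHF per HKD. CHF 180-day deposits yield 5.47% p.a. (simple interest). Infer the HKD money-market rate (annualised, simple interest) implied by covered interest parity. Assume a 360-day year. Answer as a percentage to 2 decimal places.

T = 180/360 years.
F/S = 0.106971/0.1091 = 0.9804858 = (growth of CHF) / (growth of HKD).
CHF growth factor: 1 + 0.0547×180/360 = 1.027350.
That pins the HKD growth at 1.0477969.
r = (1.0477969 − 1)/(180/360) = 0.095594 → 9.56%.

9.56%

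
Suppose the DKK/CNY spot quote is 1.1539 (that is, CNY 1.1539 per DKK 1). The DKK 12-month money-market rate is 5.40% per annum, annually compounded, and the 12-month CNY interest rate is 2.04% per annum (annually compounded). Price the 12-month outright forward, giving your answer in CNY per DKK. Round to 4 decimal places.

T = 1 year.
CNY accumulates by (1 + 0.0204)^1 = 1.020400.
DKK accumulates by (1 + 0.0540)^1 = 1.054000.
Forward (CNY per DKK) = 1.1539 × 1.020400 / 1.054000 = 1.117115.

1.1171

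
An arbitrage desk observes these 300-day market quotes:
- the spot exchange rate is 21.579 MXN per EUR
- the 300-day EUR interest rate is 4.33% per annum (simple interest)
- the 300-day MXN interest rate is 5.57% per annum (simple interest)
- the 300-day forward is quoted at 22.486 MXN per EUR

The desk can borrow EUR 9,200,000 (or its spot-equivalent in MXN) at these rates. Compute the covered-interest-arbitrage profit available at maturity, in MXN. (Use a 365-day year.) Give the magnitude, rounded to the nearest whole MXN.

MXN 6,618,028

T = 300/365 years.
Invest the EUR and cover forward: 9,200,000 × 1.0355890411 × 22.486 = MXN 214,233,547.64.
Convert at spot and invest in MXN: 9,200,000 × 21.579 × 1.04578082192 = MXN 207,615,520.08.
The quoted forward overvalues EUR, so borrow MXN, buy EUR at spot, deposit the EUR at 4.33%, and sell the proceeds forward at 22.486.
Arbitrage profit = |214,233,547.64 − 207,615,520.08| = MXN 6,618,028.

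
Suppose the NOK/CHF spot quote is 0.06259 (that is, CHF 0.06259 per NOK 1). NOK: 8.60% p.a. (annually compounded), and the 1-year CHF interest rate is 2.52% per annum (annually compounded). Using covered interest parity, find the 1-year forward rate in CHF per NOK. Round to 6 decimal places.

T = 1 year.
CHF accumulates by (1 + 0.0252)^1 = 1.025200.
NOK growth factor: (1 + 0.0860)^1 = 1.086000.
So F = 0.06259 × 1.025200 / 1.086000 = 0.05908588 (CHF/NOK).

0.059086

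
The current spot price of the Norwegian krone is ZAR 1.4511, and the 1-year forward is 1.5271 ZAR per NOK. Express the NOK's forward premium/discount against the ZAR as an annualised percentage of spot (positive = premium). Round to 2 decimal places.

T = 1 year.
NOK trades forward at +5.23741% vs spot over the period.
Annualise by dividing by T: 0.0523741 / 1 = 0.052374 → 5.24%.

+5.24%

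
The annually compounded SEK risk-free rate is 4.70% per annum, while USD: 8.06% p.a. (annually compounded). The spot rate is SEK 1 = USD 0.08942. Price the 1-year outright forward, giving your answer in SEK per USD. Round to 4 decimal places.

10.8355

T = 1 year.
USD accumulates by (1 + 0.0806)^1 = 1.080600.
SEK growth factor: (1 + 0.0470)^1 = 1.047000.
So F = 0.08942 × 1.080600 / 1.047000 = 0.092289639 (USD/SEK).
Quoted the other way: 1/0.092289639 = 10.8355 SEK per USD.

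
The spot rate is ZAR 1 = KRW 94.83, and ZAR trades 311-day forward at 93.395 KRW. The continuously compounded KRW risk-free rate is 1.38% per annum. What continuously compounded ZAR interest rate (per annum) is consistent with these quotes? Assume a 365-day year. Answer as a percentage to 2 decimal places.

T = 311/365 years.
CIP gives F = S · g_KRW/g_ZAR, so g_KRW/g_ZAR = 93.395/94.83 = 0.9848677.
The KRW side grows by e^(0.0138×311/365) = 1.0118278.
So the ZAR growth factor = 1.0273743.
r = ln(1.0273743)/(311/365) = 0.031696 → 3.17%.

3.17%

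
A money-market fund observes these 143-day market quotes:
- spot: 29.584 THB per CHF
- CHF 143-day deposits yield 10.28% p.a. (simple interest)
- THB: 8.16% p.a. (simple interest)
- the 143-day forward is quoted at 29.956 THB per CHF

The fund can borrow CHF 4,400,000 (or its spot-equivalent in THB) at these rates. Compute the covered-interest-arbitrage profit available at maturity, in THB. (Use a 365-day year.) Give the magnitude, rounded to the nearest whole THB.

T = 143/365 years.
Invest the CHF and cover forward: 4,400,000 × 1.04027506849 × 29.956 = THB 137,114,911.79.
Convert at spot and invest in THB: 4,400,000 × 29.584 × 1.03196931507 = THB 134,331,032.95.
The quoted forward overvalues CHF, so borrow THB, buy CHF at spot, deposit the CHF at 10.28%, and sell the proceeds forward at 29.956.
Profit = 137,114,911.79 − 134,331,032.95 = THB 2,783,879.

THB 2,783,879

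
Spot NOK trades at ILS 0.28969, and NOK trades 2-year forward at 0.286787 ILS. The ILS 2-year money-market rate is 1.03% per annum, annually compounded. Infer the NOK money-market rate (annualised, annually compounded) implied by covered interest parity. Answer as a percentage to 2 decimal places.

1.54%

T = 2 years.
F/S = 0.286787/0.28969 = 0.9899789 = (growth of ILS) / (growth of NOK).
The ILS side grows by (1 + 0.0103)^2 = 1.0207061.
So the NOK growth factor = 1.0310382.
r = 1.0310382^(1/2) − 1 = 0.015401 → 1.54%.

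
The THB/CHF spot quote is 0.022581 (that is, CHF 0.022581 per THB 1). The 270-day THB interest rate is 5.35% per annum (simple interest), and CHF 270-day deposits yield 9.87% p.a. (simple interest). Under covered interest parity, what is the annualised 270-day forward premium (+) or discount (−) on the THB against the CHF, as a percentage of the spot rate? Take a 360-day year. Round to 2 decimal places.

+4.35%

T = 270/360 years.
F = S · g_CHF/g_THB = 0.022581 × 1.074025/1.040125 = 0.023316965.
Annualised premium = (F − S)/S × (1/T) = (0.023316965 − 0.022581)/0.022581 ÷ (270/360) = 4.35%.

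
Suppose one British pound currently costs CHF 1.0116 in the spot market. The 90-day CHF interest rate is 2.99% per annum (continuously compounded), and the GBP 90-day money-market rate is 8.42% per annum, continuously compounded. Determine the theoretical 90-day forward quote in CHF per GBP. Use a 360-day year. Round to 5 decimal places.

T = 90/360 years.
CHF accumulates by e^(0.0299×90/360) = 1.007503.
GBP accumulates by e^(0.0842×90/360) = 1.0212731.
So F = 1.0116 × 1.007503 / 1.0212731 = 0.9979603 (CHF/GBP).

0.99796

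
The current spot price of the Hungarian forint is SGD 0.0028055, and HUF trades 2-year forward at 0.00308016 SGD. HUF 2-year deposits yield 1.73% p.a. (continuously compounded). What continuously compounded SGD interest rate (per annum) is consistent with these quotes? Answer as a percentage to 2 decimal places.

T = 2 years.
F/S = 0.00308016/0.0028055 = 1.0979006 = (growth of SGD) / (growth of HUF).
HUF growth factor: e^(0.0173×2) = 1.0352055.
So the SGD growth factor = 1.1365527.
r = ln(1.1365527)/2 = 0.064000 → 6.40%.

6.40%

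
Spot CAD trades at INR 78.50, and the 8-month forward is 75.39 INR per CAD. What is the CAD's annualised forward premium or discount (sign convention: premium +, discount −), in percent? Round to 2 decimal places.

T = 8/12 years.
(F − S)/S = (75.39 − 78.5)/78.5 = -0.0396178.
Annualise by dividing by T: -0.0396178 / (8/12) = -0.059427 → -5.94%.

-5.94%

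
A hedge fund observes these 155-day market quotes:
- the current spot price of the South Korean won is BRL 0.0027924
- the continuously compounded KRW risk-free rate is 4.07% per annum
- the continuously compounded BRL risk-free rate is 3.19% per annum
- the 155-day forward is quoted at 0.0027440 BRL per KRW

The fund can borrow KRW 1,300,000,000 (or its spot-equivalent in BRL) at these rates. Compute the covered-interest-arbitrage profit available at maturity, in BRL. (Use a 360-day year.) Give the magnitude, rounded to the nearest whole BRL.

BRL 50,062

T = 155/360 years.
Route A — deposit KRW, sell forward: 1,300,000,000 × 1.01767805 × 0.0027440 = BRL 3,630,261.14.
Route B — convert at spot, deposit BRL: 1,300,000,000 × 0.0027924 × 1.013829477 = BRL 3,680,322.66.
The quoted forward undervalues KRW, so borrow KRW, convert to BRL at spot, deposit the BRL at 3.19%, and buy KRW forward at 0.0027440 to cover the loan.
Profit = 3,680,322.66 − 3,630,261.14 = BRL 50,062.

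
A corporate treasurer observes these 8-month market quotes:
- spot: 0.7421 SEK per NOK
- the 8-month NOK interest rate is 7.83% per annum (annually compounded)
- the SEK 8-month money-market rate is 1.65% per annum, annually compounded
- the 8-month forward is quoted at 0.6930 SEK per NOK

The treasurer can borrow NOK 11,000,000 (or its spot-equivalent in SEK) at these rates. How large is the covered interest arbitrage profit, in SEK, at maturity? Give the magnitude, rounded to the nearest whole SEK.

SEK 236,748

T = 8/12 years.
Route A — deposit NOK, sell forward: 11,000,000 × 1.051541467 × 0.6930 = SEK 8,015,900.60.
Route B — convert at spot, deposit SEK: 11,000,000 × 0.7421 × 1.01096997 = SEK 8,252,648.96.
The quoted forward undervalues NOK, so borrow NOK, convert to SEK at spot, deposit the SEK at 1.65%, and buy NOK forward at 0.6930 to cover the loan.
The gap between the two covered legs is SEK 236,748.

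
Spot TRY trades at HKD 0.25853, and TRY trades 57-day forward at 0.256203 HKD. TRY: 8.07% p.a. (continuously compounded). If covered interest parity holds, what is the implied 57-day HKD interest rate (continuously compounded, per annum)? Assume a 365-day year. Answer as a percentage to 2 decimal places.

T = 57/365 years.
F/S = 0.256203/0.25853 = 0.9909991 = (growth of HKD) / (growth of TRY).
TRY growth factor: e^(0.0807×57/365) = 1.0126822.
That pins the HKD growth at 1.0035671.
r = ln(1.0035671)/(57/365) = 0.022801 → 2.28%.

2.28%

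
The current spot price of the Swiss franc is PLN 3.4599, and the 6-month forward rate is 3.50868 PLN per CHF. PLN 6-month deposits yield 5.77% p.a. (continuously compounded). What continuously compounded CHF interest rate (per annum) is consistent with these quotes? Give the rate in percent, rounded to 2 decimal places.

2.97%

T = 6/12 years.
CIP gives F = S · g_PLN/g_CHF, so g_PLN/g_CHF = 3.50868/3.4599 = 1.0140987.
The PLN side grows by e^(0.0577×6/12) = 1.0292702.
Hence g_CHF = 1.0149606.
r = ln(1.0149606)/(6/12) = 0.029700 → 2.97%.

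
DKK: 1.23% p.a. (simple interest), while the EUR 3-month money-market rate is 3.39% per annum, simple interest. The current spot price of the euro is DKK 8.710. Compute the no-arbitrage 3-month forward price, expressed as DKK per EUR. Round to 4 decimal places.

8.6634

T = 3/12 years.
Growth of 1 DKK over T: 1 + 0.0123×3/12 = 1.003075.
Growth of 1 EUR over T: 1 + 0.0339×3/12 = 1.008475.
So F = 8.71 × 1.003075 / 1.008475 = 8.663361 (DKK/EUR).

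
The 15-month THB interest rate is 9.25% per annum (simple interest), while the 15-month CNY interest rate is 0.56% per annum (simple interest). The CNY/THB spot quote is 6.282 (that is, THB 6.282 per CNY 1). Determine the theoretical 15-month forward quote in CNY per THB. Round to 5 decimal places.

T = 15/12 years.
THB growth factor: 1 + 0.0925×15/12 = 1.115625.
Growth of 1 CNY over T: 1 + 0.0056×15/12 = 1.007000.
Forward (THB per CNY) = 6.282 × 1.115625 / 1.007000 = 6.959639.
Invert for CNY per THB: 1 / 6.959639 = 0.14369.

0.14369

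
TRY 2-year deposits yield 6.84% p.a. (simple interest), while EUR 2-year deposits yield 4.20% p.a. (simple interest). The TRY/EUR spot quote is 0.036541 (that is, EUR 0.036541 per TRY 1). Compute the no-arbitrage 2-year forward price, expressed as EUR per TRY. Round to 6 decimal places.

0.034844

T = 2 years.
EUR growth factor: 1 + 0.0420×2 = 1.084000.
TRY accumulates by 1 + 0.0684×2 = 1.136800.
So F = 0.036541 × 1.084000 / 1.136800 = 0.03484381 (EUR/TRY).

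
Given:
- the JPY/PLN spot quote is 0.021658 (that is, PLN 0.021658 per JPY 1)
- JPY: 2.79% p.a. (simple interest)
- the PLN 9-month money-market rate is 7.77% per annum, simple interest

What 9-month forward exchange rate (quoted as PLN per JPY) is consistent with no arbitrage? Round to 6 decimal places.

T = 9/12 years.
PLN growth factor: 1 + 0.0777×9/12 = 1.058275.
JPY growth factor: 1 + 0.0279×9/12 = 1.020925.
CIP: F = S · (grow PLN)/(grow JPY) = 0.021658 × 1.058275/1.020925 = 0.02245035 PLN per JPY.

0.022450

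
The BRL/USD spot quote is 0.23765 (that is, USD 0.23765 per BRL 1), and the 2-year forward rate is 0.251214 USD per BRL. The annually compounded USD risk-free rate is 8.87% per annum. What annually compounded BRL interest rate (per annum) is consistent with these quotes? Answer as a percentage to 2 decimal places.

T = 2 years.
CIP gives F = S · g_USD/g_BRL, so g_USD/g_BRL = 0.251214/0.23765 = 1.0570755.
USD growth factor: (1 + 0.0887)^2 = 1.1852677.
Hence g_BRL = 1.1212706.
Annualise: 1.1212706^(1/2) − 1 = 0.058901 = 5.89%.

5.89%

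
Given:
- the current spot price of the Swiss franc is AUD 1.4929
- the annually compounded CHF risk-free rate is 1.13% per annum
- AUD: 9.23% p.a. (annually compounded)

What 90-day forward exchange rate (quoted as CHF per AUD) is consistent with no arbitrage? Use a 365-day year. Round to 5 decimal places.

T = 90/365 years.
AUD growth factor: (1 + 0.0923)^(90/365) = 1.0220077.
CHF accumulates by (1 + 0.0113)^(90/365) = 1.0027745.
So F = 1.4929 × 1.0220077 / 1.0027745 = 1.521534 (AUD/CHF).
Invert for CHF per AUD: 1 / 1.521534 = 0.65723.

0.65723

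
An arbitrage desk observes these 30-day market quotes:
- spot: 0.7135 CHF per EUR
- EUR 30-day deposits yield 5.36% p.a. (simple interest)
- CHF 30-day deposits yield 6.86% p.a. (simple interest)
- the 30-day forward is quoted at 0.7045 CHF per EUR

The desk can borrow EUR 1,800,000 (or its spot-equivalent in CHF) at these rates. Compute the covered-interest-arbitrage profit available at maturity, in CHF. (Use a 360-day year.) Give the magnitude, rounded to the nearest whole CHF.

T = 30/360 years.
Route A — deposit EUR, sell forward: 1,800,000 × 1.004466667 × 0.7045 = CHF 1,273,764.18.
Route B — convert at spot, deposit CHF: 1,800,000 × 0.7135 × 1.005716667 = CHF 1,291,641.92.
The quoted forward undervalues EUR, so borrow EUR, convert to CHF at spot, deposit the CHF at 6.86%, and buy EUR forward at 0.7045 to cover the loan.
The gap between the two covered legs is CHF 17,878.

CHF 17,878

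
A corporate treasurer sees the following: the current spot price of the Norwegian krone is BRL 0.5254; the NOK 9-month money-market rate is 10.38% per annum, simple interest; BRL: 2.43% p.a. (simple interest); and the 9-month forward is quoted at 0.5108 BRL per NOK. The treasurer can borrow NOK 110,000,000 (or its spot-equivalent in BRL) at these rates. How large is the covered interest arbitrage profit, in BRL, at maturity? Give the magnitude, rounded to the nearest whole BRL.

BRL 1,714,940

T = 9/12 years.
Route A — deposit NOK, sell forward: 110,000,000 × 1.077850 × 0.5108 = BRL 60,562,235.80.
Route B — convert at spot, deposit BRL: 110,000,000 × 0.5254 × 1.018225 = BRL 58,847,295.65.
The quoted forward overvalues NOK, so borrow BRL, buy NOK at spot, deposit the NOK at 10.38%, and sell the proceeds forward at 0.5108.
Profit = 60,562,235.80 − 58,847,295.65 = BRL 1,714,940.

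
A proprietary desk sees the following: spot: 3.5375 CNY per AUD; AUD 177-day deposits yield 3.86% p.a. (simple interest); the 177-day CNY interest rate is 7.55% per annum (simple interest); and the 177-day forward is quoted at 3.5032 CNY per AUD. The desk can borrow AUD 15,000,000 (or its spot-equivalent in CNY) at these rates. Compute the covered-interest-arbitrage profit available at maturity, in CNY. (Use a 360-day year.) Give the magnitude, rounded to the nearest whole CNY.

CNY 1,486,951

T = 177/360 years.
Keep in AUD, deliver into the forward: 15,000,000·1.0189783333·3.5032 = CNY 53,545,273.46.
Swap to CNY now, deposit: 15,000,000·3.5375·1.0371208333 = CNY 55,032,224.22.
The quoted forward undervalues AUD, so borrow AUD, convert to CNY at spot, deposit the CNY at 7.55%, and buy AUD forward at 3.5032 to cover the loan.
Arbitrage profit = |53,545,273.46 − 55,032,224.22| = CNY 1,486,951.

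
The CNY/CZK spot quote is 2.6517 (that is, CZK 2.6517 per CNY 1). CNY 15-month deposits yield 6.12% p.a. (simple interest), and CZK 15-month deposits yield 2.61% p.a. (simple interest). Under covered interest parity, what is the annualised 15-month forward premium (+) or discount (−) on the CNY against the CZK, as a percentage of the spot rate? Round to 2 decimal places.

-3.26%

T = 15/12 years.
CIP forward (CZK per CNY) = 2.6517 × 1.032625/1.076500 = 2.5436244.
(F − S)/S ÷ T = (2.5436244 − 2.6517)/2.6517/(15/12) = -0.032606 → -3.26%.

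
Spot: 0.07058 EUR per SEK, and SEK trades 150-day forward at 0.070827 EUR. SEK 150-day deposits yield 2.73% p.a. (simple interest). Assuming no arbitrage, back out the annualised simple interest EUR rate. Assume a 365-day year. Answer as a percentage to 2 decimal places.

3.59%

T = 150/365 years.
By CIP, F/S equals the EUR-to-SEK growth ratio: 0.070827/0.07058 = 1.0034996.
The SEK side grows by 1 + 0.0273×150/365 = 1.0112192.
Hence g_EUR = 1.0147581.
r = (1.0147581 − 1)/(150/365) = 0.035911 → 3.59%.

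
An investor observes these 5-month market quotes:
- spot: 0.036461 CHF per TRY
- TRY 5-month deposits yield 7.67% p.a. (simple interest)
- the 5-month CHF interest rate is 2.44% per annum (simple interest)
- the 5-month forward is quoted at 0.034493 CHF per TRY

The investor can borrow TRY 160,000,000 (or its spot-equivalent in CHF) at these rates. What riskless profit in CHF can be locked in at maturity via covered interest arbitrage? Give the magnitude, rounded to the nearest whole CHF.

T = 5/12 years.
Keep in TRY, deliver into the forward: 160,000,000·1.031958333·0.034493 = CHF 5,695,254.20.
Swap to CHF now, deposit: 160,000,000·0.036461·1.010166667 = CHF 5,893,069.90.
The quoted forward undervalues TRY, so borrow TRY, convert to CHF at spot, deposit the CHF at 2.44%, and buy TRY forward at 0.034493 to cover the loan.
The gap between the two covered legs is CHF 197,816.

CHF 197,816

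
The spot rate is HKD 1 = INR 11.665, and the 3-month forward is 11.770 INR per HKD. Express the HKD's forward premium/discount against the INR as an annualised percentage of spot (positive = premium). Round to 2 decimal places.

+3.60%

T = 3/12 years.
(F − S)/S = (11.770 − 11.665)/11.665 = 0.0090013.
Per annum: 0.0090013 / (3/12) = 0.036005 = 3.60%.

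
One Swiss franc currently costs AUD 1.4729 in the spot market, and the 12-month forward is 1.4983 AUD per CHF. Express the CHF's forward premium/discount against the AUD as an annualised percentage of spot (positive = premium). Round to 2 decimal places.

T = 1 year.
(F − S)/S = (1.4983 − 1.4729)/1.4729 = 0.0172449.
×(1/T) gives 1.72% p.a.

+1.72%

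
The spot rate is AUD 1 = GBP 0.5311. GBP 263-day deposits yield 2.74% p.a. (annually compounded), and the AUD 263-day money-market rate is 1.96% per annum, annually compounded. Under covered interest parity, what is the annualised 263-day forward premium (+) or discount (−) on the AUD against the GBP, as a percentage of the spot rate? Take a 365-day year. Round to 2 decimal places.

+0.76%

T = 263/365 years.
No-arbitrage forward: 0.5311 × 1.0196683 / 1.0140844 = 0.5340244 GBP/AUD.
Annualised premium = (F − S)/S × (1/T) = (0.5340244 − 0.5311)/0.5311 ÷ (263/365) = 0.76%.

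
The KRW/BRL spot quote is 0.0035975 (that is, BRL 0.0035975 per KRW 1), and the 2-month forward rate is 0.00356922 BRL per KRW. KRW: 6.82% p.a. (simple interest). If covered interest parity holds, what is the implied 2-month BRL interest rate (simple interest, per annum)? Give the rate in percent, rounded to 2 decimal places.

T = 2/12 years.
CIP gives F = S · g_BRL/g_KRW, so g_BRL/g_KRW = 0.00356922/0.0035975 = 0.9921390.
The KRW side grows by 1 + 0.0682×2/12 = 1.0113667.
So the BRL growth factor = 1.0034163.
r = (1.0034163 − 1)/(2/12) = 0.020498 → 2.05%.

2.05%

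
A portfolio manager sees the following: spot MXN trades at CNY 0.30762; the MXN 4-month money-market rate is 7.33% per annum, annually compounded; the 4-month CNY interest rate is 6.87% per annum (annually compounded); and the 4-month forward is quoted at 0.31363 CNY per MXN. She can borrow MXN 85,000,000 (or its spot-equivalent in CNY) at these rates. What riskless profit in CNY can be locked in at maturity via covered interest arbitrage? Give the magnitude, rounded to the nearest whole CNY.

CNY 561,340

T = 4/12 years.
Invest the MXN and cover forward: 85,000,000 × 1.0238595287 × 0.31363 = CNY 27,294,610.44.
Convert at spot and invest in CNY: 85,000,000 × 0.30762 × 1.0223947321 = CNY 26,733,270.74.
The quoted forward overvalues MXN, so borrow CNY, buy MXN at spot, deposit the MXN at 7.33%, and sell the proceeds forward at 0.31363.
Profit = 27,294,610.44 − 26,733,270.74 = CNY 561,340.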